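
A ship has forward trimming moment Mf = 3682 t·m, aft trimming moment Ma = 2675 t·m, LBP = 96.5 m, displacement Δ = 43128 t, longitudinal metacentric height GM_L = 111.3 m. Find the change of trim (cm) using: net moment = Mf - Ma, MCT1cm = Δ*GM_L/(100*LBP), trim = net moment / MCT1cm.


Formula: net trimming moment = Mf - Ma; MCT1cm = Δ*GM_L/(100*LBP); trim = net moment / MCT1cm
Step 1 — net trimming moment = 3682 - 2675 = 1007 t·m
Step 2 — MCT1cm = 43128 * 111.3 / (100 * 96.5) = 497.4245 t·m/cm
Step 3 — trim = 1007 / 497.4245 ≈ 2.0244 cm (5 s.f.)

2.0244 cm


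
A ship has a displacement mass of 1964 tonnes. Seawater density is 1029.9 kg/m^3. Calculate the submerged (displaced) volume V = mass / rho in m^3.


Formula: V = mass / rho
Step 1 — convert tonnes to kg: 1964 t * 1000 = 1964000 kg
Step 2 — V = 1964000 / 1029.9 ≈ 1907.0 m^3 (5 s.f.)

1907.0 m^3


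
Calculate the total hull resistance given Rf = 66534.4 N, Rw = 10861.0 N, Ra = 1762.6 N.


Formula: Rt = Rf + Rw + Ra
Substituting: Rt = 66534.4 + 10861.0 + 1762.6
Result: Rt = 79158.0 N

79158.0 N


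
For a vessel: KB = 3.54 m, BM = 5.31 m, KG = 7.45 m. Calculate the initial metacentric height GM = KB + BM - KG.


Formula: GM = KB + BM - KG
Step 1 — KM = KB + BM = 3.54 + 5.31 = 8.85 m
Step 2 — GM = KM - KG = 8.85 - 7.45 = 1.4 m

1.4 m


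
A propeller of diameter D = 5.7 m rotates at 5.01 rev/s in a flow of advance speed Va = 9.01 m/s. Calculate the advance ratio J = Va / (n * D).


Formula: J = Va / (n * D)
Step 1 — n * D = 5.01 * 5.7 = 28.557
Step 2 — J = 9.01 / 28.557 ≈ 0.31551 (5 s.f.)

0.31551


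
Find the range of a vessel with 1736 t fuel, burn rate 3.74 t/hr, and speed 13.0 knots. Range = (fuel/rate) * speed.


Formula: endurance = fuel / rate; range = endurance * speed
Step 1 — endurance = 1736 / 3.74 = 464.1711 hours
Step 2 — range = 464.1711 * 13.0 ≈ 6034.2 nautical miles (5 s.f.)

6034.2 NM


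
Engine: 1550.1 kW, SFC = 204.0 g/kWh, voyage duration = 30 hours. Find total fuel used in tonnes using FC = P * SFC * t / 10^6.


Formula: FC (tonnes) = P * SFC * t / 1,000,000
Step 1 — P * SFC * t = 1550.1 * 204.0 * 30 = 9486612.0 g
Step 2 — FC (tonnes) = 9486612.0 / 1,000,000 ≈ 9.4866 tonnes (5 s.f.)

9.4866 tonnes


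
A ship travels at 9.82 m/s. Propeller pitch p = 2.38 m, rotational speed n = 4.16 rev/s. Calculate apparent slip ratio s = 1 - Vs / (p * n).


Formula: s = 1 - Vs / (p * n)
Step 1 — p * n = 2.38 * 4.16 = 9.9008
Step 2 — Vs / (p*n) = 9.82 / 9.9008 = 0.991839 (6 d.p.)
Step 3 — s = 1 - 0.991839 = 0.008161

0.008161


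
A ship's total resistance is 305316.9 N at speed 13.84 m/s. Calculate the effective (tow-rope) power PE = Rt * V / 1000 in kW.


Formula: PE = Rt * V / 1000 (kW)
Step 1 — PE (W) = 305316.9 * 13.84 = 4225585.896 W
Step 2 — PE (kW) = 4225585.896 / 1000 ≈ 4225.6 kW (5 s.f.)

4225.6 kW


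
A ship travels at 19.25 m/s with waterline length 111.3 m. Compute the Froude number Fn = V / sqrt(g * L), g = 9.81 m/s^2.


Formula: Fn = V / sqrt(g * L)
Step 1 — g * L = 9.81 * 111.3 = 1091.853
Step 2 — sqrt(g * L) = sqrt(1091.853) = 33.043199
Step 3 — Fn = 19.25 / 33.043199 ≈ 0.58257 (5 s.f.)

0.58257


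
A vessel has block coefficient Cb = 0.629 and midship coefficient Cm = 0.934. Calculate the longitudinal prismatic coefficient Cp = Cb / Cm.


Formula: Cp = Cb / Cm
Substituting: Cp = 0.629 / 0.934
Result: Cp ≈ 0.67345 (5 s.f.)

0.67345


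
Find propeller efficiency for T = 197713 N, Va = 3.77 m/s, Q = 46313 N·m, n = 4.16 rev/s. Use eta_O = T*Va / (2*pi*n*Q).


Formula: eta = T * Va / (2 * pi * n * Q)
Step 1 — numerator = T * Va = 197713 * 3.77 = 745378.01
Step 2 — 2 * pi * n = 2 * pi * 4.16 = 26.138051
Step 3 — denominator = 26.138051 * 46313 = 1210531.56
Step 4 — eta = 745378.01 / 1210531.56 ≈ 0.61574 (5 s.f.)

0.61574


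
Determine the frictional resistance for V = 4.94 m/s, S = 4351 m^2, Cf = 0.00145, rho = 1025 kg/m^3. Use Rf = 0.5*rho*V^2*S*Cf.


Formula: Rf = 0.5 * rho * V^2 * S * Cf
Step 1 — V^2 = 4.94^2 = 24.4036
Step 2 — 0.5 * rho * V^2 = 0.5 * 1025 * 24.4036 = 12506.845
Step 3 — Rf = 12506.845 * 4351 * 0.00145 ≈ 78905 N (5 s.f.)

78905 N


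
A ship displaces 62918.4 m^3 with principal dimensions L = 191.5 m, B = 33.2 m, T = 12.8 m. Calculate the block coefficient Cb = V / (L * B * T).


Formula: Cb = V / (L * B * T)
Step 1 — L * B * T = 191.5 * 33.2 * 12.8 = 81379.84 m^3
Step 2 — Cb = 62918.4 / 81379.84 ≈ 0.77314 (5 s.f.)

0.77314


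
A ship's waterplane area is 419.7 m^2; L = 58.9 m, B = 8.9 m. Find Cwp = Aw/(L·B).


Formula: Cwp = Aw / (L * B)
Step 1 — L * B = 58.9 * 8.9 = 524.21 m^2
Step 2 — Cwp = 419.7 / 524.21 ≈ 0.80063 (5 s.f.)

0.80063


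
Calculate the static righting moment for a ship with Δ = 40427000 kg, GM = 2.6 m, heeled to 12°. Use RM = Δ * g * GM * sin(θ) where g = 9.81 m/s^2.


Formula: GZ = GM * sin(theta); RM = disp * g * GZ
Step 1 — GZ = 2.6 * sin(12°) = 2.6 * 0.207912 = 0.540571 m
Step 2 — RM = 40427000 * 9.81 * 0.540571 ≈ 214380000 N·m (5 s.f.)

214380000 N·m


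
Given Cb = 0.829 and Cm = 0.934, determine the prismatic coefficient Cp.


Formula: Cp = Cb / Cm
Substituting: Cp = 0.829 / 0.934
Result: Cp ≈ 0.88758 (5 s.f.)

0.88758


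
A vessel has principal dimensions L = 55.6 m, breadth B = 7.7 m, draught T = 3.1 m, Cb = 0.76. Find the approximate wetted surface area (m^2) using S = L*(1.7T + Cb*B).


Formula: S = 1.7*L*T + V/T with V = Cb*L*B*T, i.e. S = L * (1.7*T + Cb*B)
Step 1 — 1.7*T = 1.7 * 3.1 = 5.27 m
Step 2 — Cb*B = 0.76 * 7.7 = 5.852 m
Step 3 — 1.7*T + Cb*B = 5.27 + 5.852 = 11.122 m
Step 4 — S = 55.6 * 11.122 ≈ 618.38 m^2 (5 s.f.)

618.38 m^2


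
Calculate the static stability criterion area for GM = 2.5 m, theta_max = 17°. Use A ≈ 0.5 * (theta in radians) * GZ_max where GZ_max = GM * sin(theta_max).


Formula: GZ_max = GM * sin(theta); Area = 0.5 * theta_rad * GZ_max
Step 1 — GZ_max = 2.5 * sin(17°) = 2.5 * 0.292372 = 0.73093 m
Step 2 — theta_rad = 17 * pi/180 = 0.296706 rad
Step 3 — Area = 0.5 * 0.296706 * 0.73093 ≈ 0.10844 m·rad (5 s.f.)

0.10844 m·rad


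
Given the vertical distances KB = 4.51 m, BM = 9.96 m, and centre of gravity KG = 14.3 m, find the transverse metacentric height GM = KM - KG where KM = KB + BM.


Formula: GM = KB + BM - KG
Step 1 — KM = KB + BM = 4.51 + 9.96 = 14.47 m
Step 2 — GM = KM - KG = 14.47 - 14.3 = 0.17 m

0.17 m


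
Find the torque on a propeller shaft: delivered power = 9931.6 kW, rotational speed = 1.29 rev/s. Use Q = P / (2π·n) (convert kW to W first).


Formula: Q = P_W / (2 * pi * n)
Step 1 — P_W = 9931.6 kW * 1000 = 9931600.0 W
Step 2 — 2 * pi * n = 2 * pi * 1.29 = 8.105309
Step 3 — Q = 9931600.0 / 8.105309 ≈ 1225300 N·m (5 s.f.)

1225300 N·m


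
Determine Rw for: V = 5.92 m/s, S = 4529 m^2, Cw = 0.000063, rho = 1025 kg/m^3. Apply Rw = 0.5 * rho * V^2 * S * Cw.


Formula: Rw = 0.5 * rho * V^2 * S * Cw
Step 1 — V^2 = 5.92^2 = 35.0464
Step 2 — 0.5 * rho * V^2 = 0.5 * 1025 * 35.0464 = 17961.28
Step 3 — Rw = 17961.28 * 4529 * 0.000063 ≈ 5124.8 N (5 s.f.)

5124.8 N


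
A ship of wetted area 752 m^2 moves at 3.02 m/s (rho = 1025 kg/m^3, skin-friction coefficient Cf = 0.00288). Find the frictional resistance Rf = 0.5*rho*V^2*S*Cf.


Formula: Rf = 0.5 * rho * V^2 * S * Cf
Step 1 — V^2 = 3.02^2 = 9.1204
Step 2 — 0.5 * rho * V^2 = 0.5 * 1025 * 9.1204 = 4674.205
Step 3 — Rf = 4674.205 * 752 * 0.00288 ≈ 10123 N (5 s.f.)

10123 N


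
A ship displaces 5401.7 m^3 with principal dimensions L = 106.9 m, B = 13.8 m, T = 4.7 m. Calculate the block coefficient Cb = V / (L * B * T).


Formula: Cb = V / (L * B * T)
Step 1 — L * B * T = 106.9 * 13.8 * 4.7 = 6933.534 m^3
Step 2 — Cb = 5401.7 / 6933.534 ≈ 0.77907 (5 s.f.)

0.77907


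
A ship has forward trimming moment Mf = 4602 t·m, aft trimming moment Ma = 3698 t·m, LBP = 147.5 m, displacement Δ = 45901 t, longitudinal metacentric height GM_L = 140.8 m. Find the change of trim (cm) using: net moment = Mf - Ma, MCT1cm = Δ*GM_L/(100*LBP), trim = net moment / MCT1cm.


Formula: net trimming moment = Mf - Ma; MCT1cm = Δ*GM_L/(100*LBP); trim = net moment / MCT1cm
Step 1 — net trimming moment = 4602 - 3698 = 904 t·m
Step 2 — MCT1cm = 45901 * 140.8 / (100 * 147.5) = 438.1601 t·m/cm
Step 3 — trim = 904 / 438.1601 ≈ 2.0632 cm (5 s.f.)

2.0632 cm


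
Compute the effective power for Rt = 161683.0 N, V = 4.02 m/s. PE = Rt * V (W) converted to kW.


Formula: PE = Rt * V / 1000 (kW)
Step 1 — PE (W) = 161683.0 * 4.02 = 649965.66 W
Step 2 — PE (kW) = 649965.66 / 1000 ≈ 649.97 kW (5 s.f.)

649.97 kW


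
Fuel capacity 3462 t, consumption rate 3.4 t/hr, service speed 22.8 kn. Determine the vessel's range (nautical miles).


Formula: endurance = fuel / rate; range = endurance * speed
Step 1 — endurance = 3462 / 3.4 = 1018.2353 hours
Step 2 — range = 1018.2353 * 22.8 ≈ 23216 nautical miles (5 s.f.)

23216 NM


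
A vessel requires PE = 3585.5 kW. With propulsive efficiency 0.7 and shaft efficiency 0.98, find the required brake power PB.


Formula: PB = PE / (eta_D * eta_S)
Step 1 — combined efficiency = eta_D * eta_S = 0.7 * 0.98 = 0.686
Step 2 — PB = 3585.5 / 0.686 ≈ 5226.7 kW (5 s.f.)

5226.7 kW


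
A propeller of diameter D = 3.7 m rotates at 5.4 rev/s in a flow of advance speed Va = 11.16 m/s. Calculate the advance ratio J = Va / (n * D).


Formula: J = Va / (n * D)
Step 1 — n * D = 5.4 * 3.7 = 19.98
Step 2 — J = 11.16 / 19.98 ≈ 0.55856 (5 s.f.)

0.55856


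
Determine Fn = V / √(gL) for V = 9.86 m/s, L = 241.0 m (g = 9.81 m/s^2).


Formula: Fn = V / sqrt(g * L)
Step 1 — g * L = 9.81 * 241.0 = 2364.21
Step 2 — sqrt(g * L) = sqrt(2364.21) = 48.623143
Step 3 — Fn = 9.86 / 48.623143 ≈ 0.20278 (5 s.f.)

0.20278


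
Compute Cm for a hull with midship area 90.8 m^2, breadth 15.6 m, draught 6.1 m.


Formula: Cm = Am / (B * T)
Step 1 — B * T = 15.6 * 6.1 = 95.16 m^2
Step 2 — Cm = 90.8 / 95.16 ≈ 0.95418 (5 s.f.)

0.95418


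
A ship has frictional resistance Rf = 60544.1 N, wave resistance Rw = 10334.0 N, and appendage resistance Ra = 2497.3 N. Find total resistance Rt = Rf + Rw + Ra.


Formula: Rt = Rf + Rw + Ra
Substituting: Rt = 60544.1 + 10334.0 + 2497.3
Result: Rt = 73375.4 N

73375.4 N


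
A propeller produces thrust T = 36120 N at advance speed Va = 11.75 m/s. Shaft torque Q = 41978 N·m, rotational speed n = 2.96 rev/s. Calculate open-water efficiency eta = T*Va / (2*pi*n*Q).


Formula: eta = T * Va / (2 * pi * n * Q)
Step 1 — numerator = T * Va = 36120 * 11.75 = 424410.0
Step 2 — 2 * pi * n = 2 * pi * 2.96 = 18.598229
Step 3 — denominator = 18.598229 * 41978 = 780716.46
Step 4 — eta = 424410.0 / 780716.46 ≈ 0.54362 (5 s.f.)

0.54362


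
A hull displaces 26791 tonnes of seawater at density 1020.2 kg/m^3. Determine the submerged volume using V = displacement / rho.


Formula: V = mass / rho
Step 1 — convert tonnes to kg: 26791 t * 1000 = 26791000 kg
Step 2 — V = 26791000 / 1020.2 ≈ 26261 m^3 (5 s.f.)

26261 m^3


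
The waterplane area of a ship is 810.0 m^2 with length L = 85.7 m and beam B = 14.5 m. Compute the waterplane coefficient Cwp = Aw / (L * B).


Formula: Cwp = Aw / (L * B)
Step 1 — L * B = 85.7 * 14.5 = 1242.65 m^2
Step 2 — Cwp = 810.0 / 1242.65 ≈ 0.65183 (5 s.f.)

0.65183


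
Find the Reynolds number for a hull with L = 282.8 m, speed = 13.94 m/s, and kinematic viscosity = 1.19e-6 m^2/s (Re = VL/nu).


Formula: Re = V * L / nu
Step 1 — V * L = 13.94 * 282.8 = 3942.232 m^2/s
Step 2 — Re = 3942.232 / 1.19e-6 = 3.31e+09

3.31e+09


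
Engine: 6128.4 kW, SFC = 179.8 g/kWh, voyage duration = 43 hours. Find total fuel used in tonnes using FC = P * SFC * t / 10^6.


Formula: FC (tonnes) = P * SFC * t / 1,000,000
Step 1 — P * SFC * t = 6128.4 * 179.8 * 43 = 47381111.76 g
Step 2 — FC (tonnes) = 47381111.76 / 1,000,000 ≈ 47.381 tonnes (5 s.f.)

47.381 tonnes


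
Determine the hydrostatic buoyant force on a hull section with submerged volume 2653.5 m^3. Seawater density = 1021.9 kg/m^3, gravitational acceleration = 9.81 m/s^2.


Formula: Fb = rho * g * V
Substituting: Fb = 1021.9 * 9.81 * 2653.5
Intermediate: 1021.9 * 9.81 = 10024.839
Result: Fb = 10024.839 * 2653.5 ≈ 26601000 N (5 s.f.)

26601000 N


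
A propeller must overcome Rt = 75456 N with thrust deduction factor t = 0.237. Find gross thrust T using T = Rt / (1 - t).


Formula: T = Rt / (1 - t)
Step 1 — (1 - t) = 1 - 0.237 = 0.763
Step 2 — T = 75456 / 0.763 ≈ 98894 N (5 s.f.)

98894 N


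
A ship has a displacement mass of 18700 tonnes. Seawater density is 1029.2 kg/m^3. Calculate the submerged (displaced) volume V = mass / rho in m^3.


Formula: V = mass / rho
Step 1 — convert tonnes to kg: 18700 t * 1000 = 18700000 kg
Step 2 — V = 18700000 / 1029.2 ≈ 18169 m^3 (5 s.f.)

18169 m^3


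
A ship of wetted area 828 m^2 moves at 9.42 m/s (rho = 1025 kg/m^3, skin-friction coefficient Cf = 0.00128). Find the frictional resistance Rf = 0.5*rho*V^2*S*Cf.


Formula: Rf = 0.5 * rho * V^2 * S * Cf
Step 1 — V^2 = 9.42^2 = 88.7364
Step 2 — 0.5 * rho * V^2 = 0.5 * 1025 * 88.7364 = 45477.405
Step 3 — Rf = 45477.405 * 828 * 0.00128 ≈ 48199 N (5 s.f.)

48199 N


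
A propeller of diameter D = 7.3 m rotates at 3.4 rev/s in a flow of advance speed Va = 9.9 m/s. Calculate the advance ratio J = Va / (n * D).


Formula: J = Va / (n * D)
Step 1 — n * D = 3.4 * 7.3 = 24.82
Step 2 — J = 9.9 / 24.82 ≈ 0.39887 (5 s.f.)

0.39887


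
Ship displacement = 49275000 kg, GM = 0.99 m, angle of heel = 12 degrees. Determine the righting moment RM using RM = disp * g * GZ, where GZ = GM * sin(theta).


Formula: GZ = GM * sin(theta); RM = disp * g * GZ
Step 1 — GZ = 0.99 * sin(12°) = 0.99 * 0.207912 = 0.205833 m
Step 2 — RM = 49275000 * 9.81 * 0.205833 ≈ 99497000 N·m (5 s.f.)

99497000 N·m


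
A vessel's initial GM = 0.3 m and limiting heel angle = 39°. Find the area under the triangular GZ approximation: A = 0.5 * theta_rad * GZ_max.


Formula: GZ_max = GM * sin(theta); Area = 0.5 * theta_rad * GZ_max
Step 1 — GZ_max = 0.3 * sin(39°) = 0.3 * 0.62932 = 0.188796 m
Step 2 — theta_rad = 39 * pi/180 = 0.680678 rad
Step 3 — Area = 0.5 * 0.680678 * 0.188796 ≈ 0.064255 m·rad (5 s.f.)

0.064255 m·rad


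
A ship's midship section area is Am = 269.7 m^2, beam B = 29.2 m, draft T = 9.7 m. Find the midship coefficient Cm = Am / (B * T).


Formula: Cm = Am / (B * T)
Step 1 — B * T = 29.2 * 9.7 = 283.24 m^2
Step 2 — Cm = 269.7 / 283.24 ≈ 0.95220 (5 s.f.)

0.95220


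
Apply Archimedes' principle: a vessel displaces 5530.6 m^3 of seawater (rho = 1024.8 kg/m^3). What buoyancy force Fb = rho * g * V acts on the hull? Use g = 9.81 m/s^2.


Formula: Fb = rho * g * V
Substituting: Fb = 1024.8 * 9.81 * 5530.6
Intermediate: 1024.8 * 9.81 = 10053.288
Result: Fb = 10053.288 * 5530.6 ≈ 55601000 N (5 s.f.)

55601000 N


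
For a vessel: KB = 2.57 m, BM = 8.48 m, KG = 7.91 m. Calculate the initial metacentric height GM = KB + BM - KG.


Formula: GM = KB + BM - KG
Step 1 — KM = KB + BM = 2.57 + 8.48 = 11.05 m
Step 2 — GM = KM - KG = 11.05 - 7.91 = 3.14 m

3.14 m


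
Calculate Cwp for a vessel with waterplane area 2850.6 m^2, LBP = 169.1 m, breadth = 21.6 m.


Formula: Cwp = Aw / (L * B)
Step 1 — L * B = 169.1 * 21.6 = 3652.56 m^2
Step 2 — Cwp = 2850.6 / 3652.56 ≈ 0.78044 (5 s.f.)

0.78044


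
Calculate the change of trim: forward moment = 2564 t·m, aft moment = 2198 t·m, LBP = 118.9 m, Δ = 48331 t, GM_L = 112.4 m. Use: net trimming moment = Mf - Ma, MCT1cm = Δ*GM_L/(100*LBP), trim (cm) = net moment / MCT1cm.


Formula: net trimming moment = Mf - Ma; MCT1cm = Δ*GM_L/(100*LBP); trim = net moment / MCT1cm
Step 1 — net trimming moment = 2564 - 2198 = 366 t·m
Step 2 — MCT1cm = 48331 * 112.4 / (100 * 118.9) = 456.8885 t·m/cm
Step 3 — trim = 366 / 456.8885 ≈ 0.80107 cm (5 s.f.)

0.80107 cm


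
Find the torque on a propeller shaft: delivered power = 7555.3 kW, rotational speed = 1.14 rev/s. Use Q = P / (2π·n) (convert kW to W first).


Formula: Q = P_W / (2 * pi * n)
Step 1 — P_W = 7555.3 kW * 1000 = 7555300.0 W
Step 2 — 2 * pi * n = 2 * pi * 1.14 = 7.162831
Step 3 — Q = 7555300.0 / 7.162831 ≈ 1054800 N·m (5 s.f.)

1054800 N·m


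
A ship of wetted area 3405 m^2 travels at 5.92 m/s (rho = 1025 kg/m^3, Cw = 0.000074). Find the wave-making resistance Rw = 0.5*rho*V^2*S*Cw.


Formula: Rw = 0.5 * rho * V^2 * S * Cw
Step 1 — V^2 = 5.92^2 = 35.0464
Step 2 — 0.5 * rho * V^2 = 0.5 * 1025 * 35.0464 = 17961.28
Step 3 — Rw = 17961.28 * 3405 * 0.000074 ≈ 4525.7 N (5 s.f.)

4525.7 N


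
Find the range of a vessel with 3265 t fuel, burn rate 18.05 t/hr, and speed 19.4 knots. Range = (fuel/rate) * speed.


Formula: endurance = fuel / rate; range = endurance * speed
Step 1 — endurance = 3265 / 18.05 = 180.8864 hours
Step 2 — range = 180.8864 * 19.4 ≈ 3509.2 nautical miles (5 s.f.)

3509.2 NM


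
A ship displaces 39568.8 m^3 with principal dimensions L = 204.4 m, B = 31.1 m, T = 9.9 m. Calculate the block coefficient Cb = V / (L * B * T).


Formula: Cb = V / (L * B * T)
Step 1 — L * B * T = 204.4 * 31.1 * 9.9 = 62932.716 m^3
Step 2 — Cb = 39568.8 / 62932.716 ≈ 0.62875 (5 s.f.)

0.62875


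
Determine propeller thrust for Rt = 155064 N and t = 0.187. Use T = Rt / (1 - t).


Formula: T = Rt / (1 - t)
Step 1 — (1 - t) = 1 - 0.187 = 0.813
Step 2 — T = 155064 / 0.813 ≈ 190730 N (5 s.f.)

190730 N


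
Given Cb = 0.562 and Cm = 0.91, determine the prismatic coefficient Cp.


Formula: Cp = Cb / Cm
Substituting: Cp = 0.562 / 0.91
Result: Cp ≈ 0.61758 (5 s.f.)

0.61758


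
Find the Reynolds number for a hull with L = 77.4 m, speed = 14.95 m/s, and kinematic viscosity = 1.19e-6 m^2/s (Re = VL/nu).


Formula: Re = V * L / nu
Step 1 — V * L = 14.95 * 77.4 = 1157.13 m^2/s
Step 2 — Re = 1157.13 / 1.19e-6 = 9.72e+08

9.72e+08


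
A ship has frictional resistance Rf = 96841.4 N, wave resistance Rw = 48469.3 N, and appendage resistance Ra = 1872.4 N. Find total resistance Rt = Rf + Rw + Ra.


Formula: Rt = Rf + Rw + Ra
Substituting: Rt = 96841.4 + 48469.3 + 1872.4
Result: Rt = 147183.1 N

147183.1 N


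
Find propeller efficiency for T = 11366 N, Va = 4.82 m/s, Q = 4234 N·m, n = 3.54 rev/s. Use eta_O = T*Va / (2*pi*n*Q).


Formula: eta = T * Va / (2 * pi * n * Q)
Step 1 — numerator = T * Va = 11366 * 4.82 = 54784.12
Step 2 — 2 * pi * n = 2 * pi * 3.54 = 22.242476
Step 3 — denominator = 22.242476 * 4234 = 94174.64
Step 4 — eta = 54784.12 / 94174.64 ≈ 0.58173 (5 s.f.)

0.58173


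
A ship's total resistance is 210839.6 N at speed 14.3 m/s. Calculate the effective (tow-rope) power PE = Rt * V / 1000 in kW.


Formula: PE = Rt * V / 1000 (kW)
Step 1 — PE (W) = 210839.6 * 14.3 = 3015006.28 W
Step 2 — PE (kW) = 3015006.28 / 1000 ≈ 3015.0 kW (5 s.f.)

3015.0 kW


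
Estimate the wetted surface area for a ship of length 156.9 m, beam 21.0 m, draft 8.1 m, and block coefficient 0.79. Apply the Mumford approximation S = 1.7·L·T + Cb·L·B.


Formula: S = 1.7*L*T + V/T with V = Cb*L*B*T, i.e. S = L * (1.7*T + Cb*B)
Step 1 — 1.7*T = 1.7 * 8.1 = 13.77 m
Step 2 — Cb*B = 0.79 * 21.0 = 16.59 m
Step 3 — 1.7*T + Cb*B = 13.77 + 16.59 = 30.36 m
Step 4 — S = 156.9 * 30.36 ≈ 4763.5 m^2 (5 s.f.)

4763.5 m^2


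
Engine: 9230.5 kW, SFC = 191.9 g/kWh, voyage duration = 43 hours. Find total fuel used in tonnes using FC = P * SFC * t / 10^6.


Formula: FC (tonnes) = P * SFC * t / 1,000,000
Step 1 — P * SFC * t = 9230.5 * 191.9 * 43 = 76167316.85 g
Step 2 — FC (tonnes) = 76167316.85 / 1,000,000 ≈ 76.167 tonnes (5 s.f.)

76.167 tonnes


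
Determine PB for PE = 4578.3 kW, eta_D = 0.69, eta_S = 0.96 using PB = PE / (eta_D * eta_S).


Formula: PB = PE / (eta_D * eta_S)
Step 1 — combined efficiency = eta_D * eta_S = 0.69 * 0.96 = 0.6624
Step 2 — PB = 4578.3 / 0.6624 ≈ 6911.7 kW (5 s.f.)

6911.7 kW


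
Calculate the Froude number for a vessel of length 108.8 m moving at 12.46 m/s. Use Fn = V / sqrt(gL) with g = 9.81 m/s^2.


Formula: Fn = V / sqrt(g * L)
Step 1 — g * L = 9.81 * 108.8 = 1067.328
Step 2 — sqrt(g * L) = sqrt(1067.328) = 32.669986
Step 3 — Fn = 12.46 / 32.669986 ≈ 0.38139 (5 s.f.)

0.38139


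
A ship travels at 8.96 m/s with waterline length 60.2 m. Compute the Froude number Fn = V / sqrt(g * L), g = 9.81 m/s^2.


Formula: Fn = V / sqrt(g * L)
Step 1 — g * L = 9.81 * 60.2 = 590.562
Step 2 — sqrt(g * L) = sqrt(590.562) = 24.301481
Step 3 — Fn = 8.96 / 24.301481 ≈ 0.36870 (5 s.f.)

0.36870


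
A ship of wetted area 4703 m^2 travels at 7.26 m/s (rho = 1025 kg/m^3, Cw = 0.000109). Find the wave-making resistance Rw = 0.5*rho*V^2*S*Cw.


Formula: Rw = 0.5 * rho * V^2 * S * Cw
Step 1 — V^2 = 7.26^2 = 52.7076
Step 2 — 0.5 * rho * V^2 = 0.5 * 1025 * 52.7076 = 27012.645
Step 3 — Rw = 27012.645 * 4703 * 0.000109 ≈ 13847 N (5 s.f.)

13847 N


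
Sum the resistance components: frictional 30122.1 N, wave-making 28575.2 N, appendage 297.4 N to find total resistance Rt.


Formula: Rt = Rf + Rw + Ra
Substituting: Rt = 30122.1 + 28575.2 + 297.4
Result: Rt = 58994.7 N

58994.7 N


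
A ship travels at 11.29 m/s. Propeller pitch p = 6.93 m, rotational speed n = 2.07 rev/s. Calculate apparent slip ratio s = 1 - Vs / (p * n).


Formula: s = 1 - Vs / (p * n)
Step 1 — p * n = 6.93 * 2.07 = 14.3451
Step 2 — Vs / (p*n) = 11.29 / 14.3451 = 0.787028 (6 d.p.)
Step 3 — s = 1 - 0.787028 = 0.212972

0.212972


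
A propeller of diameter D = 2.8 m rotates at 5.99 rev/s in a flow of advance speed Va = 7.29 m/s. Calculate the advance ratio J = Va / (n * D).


Formula: J = Va / (n * D)
Step 1 — n * D = 5.99 * 2.8 = 16.772
Step 2 — J = 7.29 / 16.772 ≈ 0.43465 (5 s.f.)

0.43465


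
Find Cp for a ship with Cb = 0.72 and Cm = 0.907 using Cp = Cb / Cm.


Formula: Cp = Cb / Cm
Substituting: Cp = 0.72 / 0.907
Result: Cp ≈ 0.79383 (5 s.f.)

0.79383


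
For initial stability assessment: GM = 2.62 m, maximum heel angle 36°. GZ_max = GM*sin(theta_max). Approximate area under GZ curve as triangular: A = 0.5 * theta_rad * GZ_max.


Formula: GZ_max = GM * sin(theta); Area = 0.5 * theta_rad * GZ_max
Step 1 — GZ_max = 2.62 * sin(36°) = 2.62 * 0.587785 = 1.539997 m
Step 2 — theta_rad = 36 * pi/180 = 0.628319 rad
Step 3 — Area = 0.5 * 0.628319 * 1.539997 ≈ 0.48380 m·rad (5 s.f.)

0.48380 m·rad


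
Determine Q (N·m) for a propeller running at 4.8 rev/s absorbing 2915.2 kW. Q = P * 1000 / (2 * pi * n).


Formula: Q = P_W / (2 * pi * n)
Step 1 — P_W = 2915.2 kW * 1000 = 2915200.0 W
Step 2 — 2 * pi * n = 2 * pi * 4.8 = 30.159289
Step 3 — Q = 2915200.0 / 30.159289 ≈ 96660 N·m (5 s.f.)

96660 N·m


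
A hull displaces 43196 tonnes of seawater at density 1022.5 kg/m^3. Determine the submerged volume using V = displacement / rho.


Formula: V = mass / rho
Step 1 — convert tonnes to kg: 43196 t * 1000 = 43196000 kg
Step 2 — V = 43196000 / 1022.5 ≈ 42245 m^3 (5 s.f.)

42245 m^3


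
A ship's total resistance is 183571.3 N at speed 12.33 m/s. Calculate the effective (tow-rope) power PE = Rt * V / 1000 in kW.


Formula: PE = Rt * V / 1000 (kW)
Step 1 — PE (W) = 183571.3 * 12.33 = 2263434.129 W
Step 2 — PE (kW) = 2263434.129 / 1000 ≈ 2263.4 kW (5 s.f.)

2263.4 kW


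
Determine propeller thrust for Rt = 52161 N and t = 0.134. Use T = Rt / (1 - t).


Formula: T = Rt / (1 - t)
Step 1 — (1 - t) = 1 - 0.134 = 0.866
Step 2 — T = 52161 / 0.866 ≈ 60232 N (5 s.f.)

60232 N


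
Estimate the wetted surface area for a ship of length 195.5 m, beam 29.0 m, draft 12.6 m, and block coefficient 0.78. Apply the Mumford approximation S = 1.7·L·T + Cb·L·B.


Formula: S = 1.7*L*T + V/T with V = Cb*L*B*T, i.e. S = L * (1.7*T + Cb*B)
Step 1 — 1.7*T = 1.7 * 12.6 = 21.42 m
Step 2 — Cb*B = 0.78 * 29.0 = 22.62 m
Step 3 — 1.7*T + Cb*B = 21.42 + 22.62 = 44.04 m
Step 4 — S = 195.5 * 44.04 ≈ 8609.8 m^2 (5 s.f.)

8609.8 m^2


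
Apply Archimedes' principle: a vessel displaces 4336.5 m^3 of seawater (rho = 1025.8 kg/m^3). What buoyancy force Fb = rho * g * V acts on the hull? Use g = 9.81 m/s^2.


Formula: Fb = rho * g * V
Substituting: Fb = 1025.8 * 9.81 * 4336.5
Intermediate: 1025.8 * 9.81 = 10063.098
Result: Fb = 10063.098 * 4336.5 ≈ 43639000 N (5 s.f.)

43639000 N


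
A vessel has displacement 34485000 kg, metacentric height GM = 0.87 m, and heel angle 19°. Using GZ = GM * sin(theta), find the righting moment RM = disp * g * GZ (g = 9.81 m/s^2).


Formula: GZ = GM * sin(theta); RM = disp * g * GZ
Step 1 — GZ = 0.87 * sin(19°) = 0.87 * 0.325568 = 0.283244 m
Step 2 — RM = 34485000 * 9.81 * 0.283244 ≈ 95821000 N·m (5 s.f.)

95821000 N·m


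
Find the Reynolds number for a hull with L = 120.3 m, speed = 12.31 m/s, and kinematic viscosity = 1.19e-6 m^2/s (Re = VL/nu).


Formula: Re = V * L / nu
Step 1 — V * L = 12.31 * 120.3 = 1480.893 m^2/s
Step 2 — Re = 1480.893 / 1.19e-6 = 1.24e+09

1.24e+09


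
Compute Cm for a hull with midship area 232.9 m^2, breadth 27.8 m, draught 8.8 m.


Formula: Cm = Am / (B * T)
Step 1 — B * T = 27.8 * 8.8 = 244.64 m^2
Step 2 — Cm = 232.9 / 244.64 ≈ 0.95201 (5 s.f.)

0.95201


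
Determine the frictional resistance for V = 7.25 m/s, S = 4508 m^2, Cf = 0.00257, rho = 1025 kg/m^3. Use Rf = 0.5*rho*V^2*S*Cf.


Formula: Rf = 0.5 * rho * V^2 * S * Cf
Step 1 — V^2 = 7.25^2 = 52.5625
Step 2 — 0.5 * rho * V^2 = 0.5 * 1025 * 52.5625 = 26938.28125
Step 3 — Rf = 26938.28125 * 4508 * 0.00257 ≈ 312100 N (5 s.f.)

312100 N


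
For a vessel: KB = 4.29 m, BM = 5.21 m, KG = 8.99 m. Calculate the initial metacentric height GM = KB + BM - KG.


Formula: GM = KB + BM - KG
Step 1 — KM = KB + BM = 4.29 + 5.21 = 9.5 m
Step 2 — GM = KM - KG = 9.5 - 8.99 = 0.51 m

0.51 m


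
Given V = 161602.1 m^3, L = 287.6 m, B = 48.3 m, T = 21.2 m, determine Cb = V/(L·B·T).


Formula: Cb = V / (L * B * T)
Step 1 — L * B * T = 287.6 * 48.3 * 21.2 = 294490.896 m^3
Step 2 — Cb = 161602.1 / 294490.896 ≈ 0.54875 (5 s.f.)

0.54875


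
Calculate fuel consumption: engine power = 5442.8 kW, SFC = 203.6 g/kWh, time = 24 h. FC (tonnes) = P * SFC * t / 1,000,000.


Formula: FC (tonnes) = P * SFC * t / 1,000,000
Step 1 — P * SFC * t = 5442.8 * 203.6 * 24 = 26595697.92 g
Step 2 — FC (tonnes) = 26595697.92 / 1,000,000 ≈ 26.596 tonnes (5 s.f.)

26.596 tonnes


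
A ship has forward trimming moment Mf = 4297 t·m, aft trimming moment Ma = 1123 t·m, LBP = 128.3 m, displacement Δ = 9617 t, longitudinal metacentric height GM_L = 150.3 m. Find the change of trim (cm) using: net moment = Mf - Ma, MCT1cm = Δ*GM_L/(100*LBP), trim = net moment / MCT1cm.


Formula: net trimming moment = Mf - Ma; MCT1cm = Δ*GM_L/(100*LBP); trim = net moment / MCT1cm
Step 1 — net trimming moment = 4297 - 1123 = 3174 t·m
Step 2 — MCT1cm = 9617 * 150.3 / (100 * 128.3) = 112.6606 t·m/cm
Step 3 — trim = 3174 / 112.6606 ≈ 28.173 cm (5 s.f.)

28.173 cm


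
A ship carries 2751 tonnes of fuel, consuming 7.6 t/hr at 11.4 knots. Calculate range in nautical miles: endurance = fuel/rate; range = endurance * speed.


Formula: endurance = fuel / rate; range = endurance * speed
Step 1 — endurance = 2751 / 7.6 = 361.9737 hours
Step 2 — range = 361.9737 * 11.4 ≈ 4126.5 nautical miles (5 s.f.)

4126.5 NM


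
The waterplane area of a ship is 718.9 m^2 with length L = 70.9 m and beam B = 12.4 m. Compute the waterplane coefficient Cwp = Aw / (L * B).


Formula: Cwp = Aw / (L * B)
Step 1 — L * B = 70.9 * 12.4 = 879.16 m^2
Step 2 — Cwp = 718.9 / 879.16 ≈ 0.81771 (5 s.f.)

0.81771


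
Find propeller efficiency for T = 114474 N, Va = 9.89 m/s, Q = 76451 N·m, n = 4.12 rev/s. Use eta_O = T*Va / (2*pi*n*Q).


Formula: eta = T * Va / (2 * pi * n * Q)
Step 1 — numerator = T * Va = 114474 * 9.89 = 1132147.86
Step 2 — 2 * pi * n = 2 * pi * 4.12 = 25.886723
Step 3 — denominator = 25.886723 * 76451 = 1979065.86
Step 4 — eta = 1132147.86 / 1979065.86 ≈ 0.57206 (5 s.f.)

0.57206


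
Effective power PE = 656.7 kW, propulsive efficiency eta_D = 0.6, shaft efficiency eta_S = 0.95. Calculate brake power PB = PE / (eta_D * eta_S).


Formula: PB = PE / (eta_D * eta_S)
Step 1 — combined efficiency = eta_D * eta_S = 0.6 * 0.95 = 0.57
Step 2 — PB = 656.7 / 0.57 ≈ 1152.1 kW (5 s.f.)

1152.1 kW


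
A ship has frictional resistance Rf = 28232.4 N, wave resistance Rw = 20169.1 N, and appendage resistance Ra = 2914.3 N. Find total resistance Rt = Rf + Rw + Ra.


Formula: Rt = Rf + Rw + Ra
Substituting: Rt = 28232.4 + 20169.1 + 2914.3
Result: Rt = 51315.8 N

51315.8 N


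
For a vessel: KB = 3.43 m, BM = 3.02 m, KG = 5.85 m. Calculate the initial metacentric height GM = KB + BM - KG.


Formula: GM = KB + BM - KG
Step 1 — KM = KB + BM = 3.43 + 3.02 = 6.45 m
Step 2 — GM = KM - KG = 6.45 - 5.85 = 0.6 m

0.6 m


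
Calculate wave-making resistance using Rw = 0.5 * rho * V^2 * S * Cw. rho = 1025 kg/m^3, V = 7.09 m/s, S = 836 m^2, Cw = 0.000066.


Formula: Rw = 0.5 * rho * V^2 * S * Cw
Step 1 — V^2 = 7.09^2 = 50.2681
Step 2 — 0.5 * rho * V^2 = 0.5 * 1025 * 50.2681 = 25762.40125
Step 3 — Rw = 25762.40125 * 836 * 0.000066 ≈ 1421.5 N (5 s.f.)

1421.5 N


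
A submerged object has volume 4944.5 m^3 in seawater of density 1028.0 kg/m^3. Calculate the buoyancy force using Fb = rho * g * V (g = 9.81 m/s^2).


Formula: Fb = rho * g * V
Substituting: Fb = 1028.0 * 9.81 * 4944.5
Intermediate: 1028.0 * 9.81 = 10084.68
Result: Fb = 10084.68 * 4944.5 ≈ 49864000 N (5 s.f.)

49864000 N


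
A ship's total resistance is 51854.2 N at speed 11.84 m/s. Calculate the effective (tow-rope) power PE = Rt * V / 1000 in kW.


Formula: PE = Rt * V / 1000 (kW)
Step 1 — PE (W) = 51854.2 * 11.84 = 613953.728 W
Step 2 — PE (kW) = 613953.728 / 1000 ≈ 613.95 kW (5 s.f.)

613.95 kW


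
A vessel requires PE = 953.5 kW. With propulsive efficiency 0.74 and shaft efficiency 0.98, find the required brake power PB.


Formula: PB = PE / (eta_D * eta_S)
Step 1 — combined efficiency = eta_D * eta_S = 0.74 * 0.98 = 0.7252
Step 2 — PB = 953.5 / 0.7252 ≈ 1314.8 kW (5 s.f.)

1314.8 kW


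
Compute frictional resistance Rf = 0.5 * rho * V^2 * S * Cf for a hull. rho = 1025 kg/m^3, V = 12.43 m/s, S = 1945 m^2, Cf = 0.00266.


Formula: Rf = 0.5 * rho * V^2 * S * Cf
Step 1 — V^2 = 12.43^2 = 154.5049
Step 2 — 0.5 * rho * V^2 = 0.5 * 1025 * 154.5049 = 79183.76125
Step 3 — Rf = 79183.76125 * 1945 * 0.00266 ≈ 409670 N (5 s.f.)

409670 N


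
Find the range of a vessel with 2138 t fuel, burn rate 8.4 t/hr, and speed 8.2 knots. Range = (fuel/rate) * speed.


Formula: endurance = fuel / rate; range = endurance * speed
Step 1 — endurance = 2138 / 8.4 = 254.5238 hours
Step 2 — range = 254.5238 * 8.2 ≈ 2087.1 nautical miles (5 s.f.)

2087.1 NM


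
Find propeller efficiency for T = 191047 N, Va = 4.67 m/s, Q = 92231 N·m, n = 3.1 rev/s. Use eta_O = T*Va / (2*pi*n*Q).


Formula: eta = T * Va / (2 * pi * n * Q)
Step 1 — numerator = T * Va = 191047 * 4.67 = 892189.49
Step 2 — 2 * pi * n = 2 * pi * 3.1 = 19.477874
Step 3 — denominator = 19.477874 * 92231 = 1796463.8
Step 4 — eta = 892189.49 / 1796463.8 ≈ 0.49664 (5 s.f.)

0.49664


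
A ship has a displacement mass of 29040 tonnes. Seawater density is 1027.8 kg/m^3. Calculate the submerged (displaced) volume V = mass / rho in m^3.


Formula: V = mass / rho
Step 1 — convert tonnes to kg: 29040 t * 1000 = 29040000 kg
Step 2 — V = 29040000 / 1027.8 ≈ 28255 m^3 (5 s.f.)

28255 m^3


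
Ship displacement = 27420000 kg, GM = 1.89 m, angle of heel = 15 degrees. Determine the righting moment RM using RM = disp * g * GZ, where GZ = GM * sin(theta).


Formula: GZ = GM * sin(theta); RM = disp * g * GZ
Step 1 — GZ = 1.89 * sin(15°) = 1.89 * 0.258819 = 0.489168 m
Step 2 — RM = 27420000 * 9.81 * 0.489168 ≈ 131580000 N·m (5 s.f.)

131580000 N·m


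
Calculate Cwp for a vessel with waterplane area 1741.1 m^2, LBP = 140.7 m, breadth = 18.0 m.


Formula: Cwp = Aw / (L * B)
Step 1 — L * B = 140.7 * 18.0 = 2532.6 m^2
Step 2 — Cwp = 1741.1 / 2532.6 ≈ 0.68748 (5 s.f.)

0.68748


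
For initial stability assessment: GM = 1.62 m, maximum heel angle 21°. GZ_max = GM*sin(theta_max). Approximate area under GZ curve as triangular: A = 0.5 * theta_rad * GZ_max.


Formula: GZ_max = GM * sin(theta); Area = 0.5 * theta_rad * GZ_max
Step 1 — GZ_max = 1.62 * sin(21°) = 1.62 * 0.358368 = 0.580556 m
Step 2 — theta_rad = 21 * pi/180 = 0.366519 rad
Step 3 — Area = 0.5 * 0.366519 * 0.580556 ≈ 0.10639 m·rad (5 s.f.)

0.10639 m·rad


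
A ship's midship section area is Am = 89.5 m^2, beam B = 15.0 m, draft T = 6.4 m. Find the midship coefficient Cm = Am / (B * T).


Formula: Cm = Am / (B * T)
Step 1 — B * T = 15.0 * 6.4 = 96.0 m^2
Step 2 — Cm = 89.5 / 96.0 ≈ 0.93229 (5 s.f.)

0.93229


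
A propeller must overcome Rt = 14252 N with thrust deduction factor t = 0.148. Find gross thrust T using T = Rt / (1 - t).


Formula: T = Rt / (1 - t)
Step 1 — (1 - t) = 1 - 0.148 = 0.852
Step 2 — T = 14252 / 0.852 ≈ 16728 N (5 s.f.)

16728 N


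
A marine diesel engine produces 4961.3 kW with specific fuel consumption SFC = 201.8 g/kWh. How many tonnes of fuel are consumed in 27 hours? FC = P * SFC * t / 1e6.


Formula: FC (tonnes) = P * SFC * t / 1,000,000
Step 1 — P * SFC * t = 4961.3 * 201.8 * 27 = 27032139.18 g
Step 2 — FC (tonnes) = 27032139.18 / 1,000,000 ≈ 27.032 tonnes (5 s.f.)

27.032 tonnes


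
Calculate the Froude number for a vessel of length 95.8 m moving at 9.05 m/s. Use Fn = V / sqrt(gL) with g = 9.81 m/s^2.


Formula: Fn = V / sqrt(g * L)
Step 1 — g * L = 9.81 * 95.8 = 939.798
Step 2 — sqrt(g * L) = sqrt(939.798) = 30.656125
Step 3 — Fn = 9.05 / 30.656125 ≈ 0.29521 (5 s.f.)

0.29521


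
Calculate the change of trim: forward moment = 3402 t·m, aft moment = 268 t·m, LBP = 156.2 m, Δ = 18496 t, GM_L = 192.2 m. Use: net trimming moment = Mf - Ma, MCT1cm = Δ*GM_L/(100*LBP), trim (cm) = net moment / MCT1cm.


Formula: net trimming moment = Mf - Ma; MCT1cm = Δ*GM_L/(100*LBP); trim = net moment / MCT1cm
Step 1 — net trimming moment = 3402 - 268 = 3134 t·m
Step 2 — MCT1cm = 18496 * 192.2 / (100 * 156.2) = 227.5884 t·m/cm
Step 3 — trim = 3134 / 227.5884 ≈ 13.770 cm (5 s.f.)

13.770 cm


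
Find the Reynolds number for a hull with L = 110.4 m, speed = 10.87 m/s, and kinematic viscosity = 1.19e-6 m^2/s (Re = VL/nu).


Formula: Re = V * L / nu
Step 1 — V * L = 10.87 * 110.4 = 1200.048 m^2/s
Step 2 — Re = 1200.048 / 1.19e-6 = 1.01e+09

1.01e+09


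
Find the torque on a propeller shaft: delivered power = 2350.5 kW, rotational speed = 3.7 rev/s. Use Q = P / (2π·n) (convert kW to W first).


Formula: Q = P_W / (2 * pi * n)
Step 1 — P_W = 2350.5 kW * 1000 = 2350500.0 W
Step 2 — 2 * pi * n = 2 * pi * 3.7 = 23.247786
Step 3 — Q = 2350500.0 / 23.247786 ≈ 101110 N·m (5 s.f.)

101110 N·m


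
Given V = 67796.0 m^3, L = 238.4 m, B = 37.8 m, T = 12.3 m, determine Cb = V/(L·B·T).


Formula: Cb = V / (L * B * T)
Step 1 — L * B * T = 238.4 * 37.8 * 12.3 = 110841.696 m^3
Step 2 — Cb = 67796.0 / 110841.696 ≈ 0.61165 (5 s.f.)

0.61165


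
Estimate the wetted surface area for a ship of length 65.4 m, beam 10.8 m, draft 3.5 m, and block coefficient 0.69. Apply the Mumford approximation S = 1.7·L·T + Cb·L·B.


Formula: S = 1.7*L*T + V/T with V = Cb*L*B*T, i.e. S = L * (1.7*T + Cb*B)
Step 1 — 1.7*T = 1.7 * 3.5 = 5.95 m
Step 2 — Cb*B = 0.69 * 10.8 = 7.452 m
Step 3 — 1.7*T + Cb*B = 5.95 + 7.452 = 13.402 m
Step 4 — S = 65.4 * 13.402 ≈ 876.49 m^2 (5 s.f.)

876.49 m^2


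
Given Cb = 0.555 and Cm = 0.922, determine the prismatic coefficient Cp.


Formula: Cp = Cb / Cm
Substituting: Cp = 0.555 / 0.922
Result: Cp ≈ 0.60195 (5 s.f.)

0.60195


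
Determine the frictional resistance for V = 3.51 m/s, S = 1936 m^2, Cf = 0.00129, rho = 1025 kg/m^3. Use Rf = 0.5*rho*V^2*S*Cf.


Formula: Rf = 0.5 * rho * V^2 * S * Cf
Step 1 — V^2 = 3.51^2 = 12.3201
Step 2 — 0.5 * rho * V^2 = 0.5 * 1025 * 12.3201 = 6314.05125
Step 3 — Rf = 6314.05125 * 1936 * 0.00129 ≈ 15769 N (5 s.f.)

15769 N


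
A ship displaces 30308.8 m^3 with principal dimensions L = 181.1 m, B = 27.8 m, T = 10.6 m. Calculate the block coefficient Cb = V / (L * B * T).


Formula: Cb = V / (L * B * T)
Step 1 — L * B * T = 181.1 * 27.8 * 10.6 = 53366.548 m^3
Step 2 — Cb = 30308.8 / 53366.548 ≈ 0.56794 (5 s.f.)

0.56794


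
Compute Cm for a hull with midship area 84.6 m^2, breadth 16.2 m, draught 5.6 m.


Formula: Cm = Am / (B * T)
Step 1 — B * T = 16.2 * 5.6 = 90.72 m^2
Step 2 — Cm = 84.6 / 90.72 ≈ 0.93254 (5 s.f.)

0.93254


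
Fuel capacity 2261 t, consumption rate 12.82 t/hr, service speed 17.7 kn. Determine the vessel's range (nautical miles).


Formula: endurance = fuel / rate; range = endurance * speed
Step 1 — endurance = 2261 / 12.82 = 176.3651 hours
Step 2 — range = 176.3651 * 17.7 ≈ 3121.7 nautical miles (5 s.f.)

3121.7 NM


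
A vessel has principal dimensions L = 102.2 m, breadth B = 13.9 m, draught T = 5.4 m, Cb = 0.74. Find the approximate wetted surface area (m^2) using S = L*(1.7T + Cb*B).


Formula: S = 1.7*L*T + V/T with V = Cb*L*B*T, i.e. S = L * (1.7*T + Cb*B)
Step 1 — 1.7*T = 1.7 * 5.4 = 9.18 m
Step 2 — Cb*B = 0.74 * 13.9 = 10.286 m
Step 3 — 1.7*T + Cb*B = 9.18 + 10.286 = 19.466 m
Step 4 — S = 102.2 * 19.466 ≈ 1989.4 m^2 (5 s.f.)

1989.4 m^2


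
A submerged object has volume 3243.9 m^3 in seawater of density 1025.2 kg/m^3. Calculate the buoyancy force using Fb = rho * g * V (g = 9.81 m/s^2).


Formula: Fb = rho * g * V
Substituting: Fb = 1025.2 * 9.81 * 3243.9
Intermediate: 1025.2 * 9.81 = 10057.212
Result: Fb = 10057.212 * 3243.9 ≈ 32625000 N (5 s.f.)

32625000 N


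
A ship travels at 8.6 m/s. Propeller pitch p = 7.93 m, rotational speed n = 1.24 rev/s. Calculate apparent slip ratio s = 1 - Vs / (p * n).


Formula: s = 1 - Vs / (p * n)
Step 1 — p * n = 7.93 * 1.24 = 9.8332
Step 2 — Vs / (p*n) = 8.6 / 9.8332 = 0.874588 (6 d.p.)
Step 3 — s = 1 - 0.874588 = 0.125412

0.125412


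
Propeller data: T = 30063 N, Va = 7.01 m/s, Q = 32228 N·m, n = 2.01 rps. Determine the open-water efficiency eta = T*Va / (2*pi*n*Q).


Formula: eta = T * Va / (2 * pi * n * Q)
Step 1 — numerator = T * Va = 30063 * 7.01 = 210741.63
Step 2 — 2 * pi * n = 2 * pi * 2.01 = 12.629202
Step 3 — denominator = 12.629202 * 32228 = 407013.92
Step 4 — eta = 210741.63 / 407013.92 ≈ 0.51777 (5 s.f.)

0.51777


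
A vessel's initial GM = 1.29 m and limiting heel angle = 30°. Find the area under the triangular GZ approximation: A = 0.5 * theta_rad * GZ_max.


Formula: GZ_max = GM * sin(theta); Area = 0.5 * theta_rad * GZ_max
Step 1 — GZ_max = 1.29 * sin(30°) = 1.29 * 0.5 = 0.645 m
Step 2 — theta_rad = 30 * pi/180 = 0.523599 rad
Step 3 — Area = 0.5 * 0.523599 * 0.645 ≈ 0.16886 m·rad (5 s.f.)

0.16886 m·rad


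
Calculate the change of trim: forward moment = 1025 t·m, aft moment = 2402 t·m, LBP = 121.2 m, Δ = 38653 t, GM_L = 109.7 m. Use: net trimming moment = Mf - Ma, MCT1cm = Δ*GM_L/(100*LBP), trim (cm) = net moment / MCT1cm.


Formula: net trimming moment = Mf - Ma; MCT1cm = Δ*GM_L/(100*LBP); trim = net moment / MCT1cm
Step 1 — net trimming moment = 1025 - 2402 = -1377 t·m
Step 2 — MCT1cm = 38653 * 109.7 / (100 * 121.2) = 349.8543 t·m/cm
Step 3 — trim = -1377 / 349.8543 ≈ -3.9359 cm (5 s.f.)

-3.9359 cm
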